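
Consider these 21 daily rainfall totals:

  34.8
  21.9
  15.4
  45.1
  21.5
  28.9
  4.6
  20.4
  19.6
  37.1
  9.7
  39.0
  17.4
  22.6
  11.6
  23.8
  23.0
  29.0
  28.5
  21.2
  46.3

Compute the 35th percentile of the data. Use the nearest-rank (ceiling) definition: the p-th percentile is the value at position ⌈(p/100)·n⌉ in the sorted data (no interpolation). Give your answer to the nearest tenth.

21.2

Sorted: 4.6, 9.7, 11.6, 15.4, 17.4, 19.6, 20.4, 21.2, 21.5, 21.9, 22.6, 23.0, 23.8, 28.5, 28.9, 29.0, 34.8, 37.1, 39.0, 45.1, 46.3.
n = 21.
Position = ⌈35/100 · 21⌉ = ⌈7.35⌉ = 8.
The value at rank 8 is 21.2.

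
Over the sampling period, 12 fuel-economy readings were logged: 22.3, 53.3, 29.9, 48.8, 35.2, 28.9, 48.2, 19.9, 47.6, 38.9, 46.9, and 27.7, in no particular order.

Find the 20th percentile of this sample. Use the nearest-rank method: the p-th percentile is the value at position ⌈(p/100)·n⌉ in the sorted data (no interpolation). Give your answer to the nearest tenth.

Sorted: 19.9, 22.3, 27.7, 28.9, 29.9, 35.2, 38.9, 46.9, 47.6, 48.2, 48.8, 53.3.
n = 12.
Position = ⌈20/100 · 12⌉ = ⌈2.4⌉ = 3.
The value at rank 3 is 27.7.

27.7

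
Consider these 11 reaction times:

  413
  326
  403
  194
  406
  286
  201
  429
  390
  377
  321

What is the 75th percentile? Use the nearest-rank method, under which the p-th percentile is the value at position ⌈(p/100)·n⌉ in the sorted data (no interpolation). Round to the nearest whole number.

Sorted: 194, 201, 286, 321, 326, 377, 390, 403, 406, 413, 429.
n = 11.
Position = ⌈75/100 · 11⌉ = ⌈8.25⌉ = 9.
The value at rank 9 is 406.

406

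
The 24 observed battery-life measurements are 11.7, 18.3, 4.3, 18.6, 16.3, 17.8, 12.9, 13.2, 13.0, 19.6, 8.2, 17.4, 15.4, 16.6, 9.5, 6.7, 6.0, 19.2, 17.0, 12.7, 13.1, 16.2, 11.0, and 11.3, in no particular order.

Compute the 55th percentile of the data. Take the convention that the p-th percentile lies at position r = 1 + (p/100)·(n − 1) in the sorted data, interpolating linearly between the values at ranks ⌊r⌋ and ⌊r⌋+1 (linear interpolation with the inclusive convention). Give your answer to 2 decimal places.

14.63

Sorted: 4.3, 6.0, 6.7, 8.2, 9.5, 11.0, 11.3, 11.7, 12.7, 12.9, 13.0, 13.1, 13.2, 15.4, 16.2, 16.3, 16.6, 17.0, 17.4, 17.8, 18.3, 18.6, 19.2, 19.6.
n = 24.
r = 1 + (55/100)·(24 − 1) = 1 + 12.65 = 13.65.
Rank 13 is 13.2 and rank 14 is 15.4.
Interpolate: 13.2 + 0.65·(15.4 − 13.2) = 13.2 + 0.65·2.2 = 14.63.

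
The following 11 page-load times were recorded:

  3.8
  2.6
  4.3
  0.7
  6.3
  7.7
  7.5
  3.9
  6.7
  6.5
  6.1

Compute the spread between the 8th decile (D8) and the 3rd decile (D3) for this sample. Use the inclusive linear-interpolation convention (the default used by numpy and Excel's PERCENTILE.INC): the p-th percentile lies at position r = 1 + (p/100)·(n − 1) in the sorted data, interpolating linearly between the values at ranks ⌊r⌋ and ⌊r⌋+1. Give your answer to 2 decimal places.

2.80

Sorted: 0.7, 2.6, 3.8, 3.9, 4.3, 6.1, 6.3, 6.5, 6.7, 7.5, 7.7.
n = 11.
P30: r = 4 (integer) → 3.9.
P80: r = 9 (integer) → 6.7.
Difference: 6.7 − 3.9 = 2.8.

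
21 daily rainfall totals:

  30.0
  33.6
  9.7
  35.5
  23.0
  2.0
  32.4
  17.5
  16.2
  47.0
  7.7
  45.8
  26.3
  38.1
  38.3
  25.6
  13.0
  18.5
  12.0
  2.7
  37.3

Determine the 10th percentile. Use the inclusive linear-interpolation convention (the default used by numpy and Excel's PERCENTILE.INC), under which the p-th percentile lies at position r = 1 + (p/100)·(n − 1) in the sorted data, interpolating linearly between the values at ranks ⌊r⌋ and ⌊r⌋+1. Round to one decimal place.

7.7

Sorted: 2.0, 2.7, 7.7, 9.7, 12.0, 13.0, 16.2, 17.5, 18.5, 23.0, 25.6, 26.3, 30.0, 32.4, 33.6, 35.5, 37.3, 38.1, 38.3, 45.8, 47.0.
n = 21.
r = 1 + (10/100)·(21 − 1) = 1 + 2 = 3.
r is an integer, so P10 is the value at rank 3: 7.7.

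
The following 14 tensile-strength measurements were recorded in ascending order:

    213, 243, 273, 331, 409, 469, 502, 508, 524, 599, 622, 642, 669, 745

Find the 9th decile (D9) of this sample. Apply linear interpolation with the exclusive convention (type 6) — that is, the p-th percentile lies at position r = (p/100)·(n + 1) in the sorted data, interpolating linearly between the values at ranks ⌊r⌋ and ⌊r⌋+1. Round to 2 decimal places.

707.00

n = 14.
r = (90/100)·(14 + 1) = 13.5.
Rank 13 is 669 and rank 14 is 745.
Interpolate: 669 + 0.5·(745 − 669) = 669 + 0.5·76 = 707.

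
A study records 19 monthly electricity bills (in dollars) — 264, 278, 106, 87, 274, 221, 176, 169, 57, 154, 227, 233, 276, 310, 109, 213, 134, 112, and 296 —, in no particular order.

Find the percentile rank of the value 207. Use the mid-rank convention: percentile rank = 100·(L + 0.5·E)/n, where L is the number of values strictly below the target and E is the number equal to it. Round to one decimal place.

47.4

Sorted: 57, 87, 106, 109, 112, 134, 154, 169, 176, 213, 221, 227, 233, 264, 274, 276, 278, 296, 310.
Count below 207: L = 9; count equal: E = 0; n = 19.
Percentile rank = 100·(9 + 0.5·0)/19 = 100·9/19 = 47.37.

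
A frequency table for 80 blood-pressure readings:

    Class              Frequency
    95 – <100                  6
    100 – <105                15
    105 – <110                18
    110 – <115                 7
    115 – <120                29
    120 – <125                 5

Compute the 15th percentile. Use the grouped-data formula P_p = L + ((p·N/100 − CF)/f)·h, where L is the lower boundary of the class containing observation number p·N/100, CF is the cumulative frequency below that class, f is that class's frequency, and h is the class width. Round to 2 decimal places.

102.00

N = 80; target position k = 15/100 · 80 = 12.
Cumulative frequencies: 6, 21, 39, 46, 75, 80.
Observation 12 falls in the class 100 – <105.
L = 100, CF = 6, f = 15, h = 5.
P15 = 100 + ((12 − 6)/15)·5 = 100 + 2 = 102.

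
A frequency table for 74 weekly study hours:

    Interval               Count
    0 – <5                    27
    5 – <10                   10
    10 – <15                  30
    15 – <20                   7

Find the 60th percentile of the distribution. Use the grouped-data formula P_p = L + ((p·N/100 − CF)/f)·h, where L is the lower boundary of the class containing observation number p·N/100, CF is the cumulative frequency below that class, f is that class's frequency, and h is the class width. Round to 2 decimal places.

11.23

N = 74; target position k = 60/100 · 74 = 44.4.
Cumulative frequencies: 27, 37, 67, 74.
Observation 44.4 falls in the class 10 – <15.
L = 10, CF = 37, f = 30, h = 5.
P60 = 10 + ((44.4 − 37)/30)·5 = 10 + 1.23333 = 11.2333.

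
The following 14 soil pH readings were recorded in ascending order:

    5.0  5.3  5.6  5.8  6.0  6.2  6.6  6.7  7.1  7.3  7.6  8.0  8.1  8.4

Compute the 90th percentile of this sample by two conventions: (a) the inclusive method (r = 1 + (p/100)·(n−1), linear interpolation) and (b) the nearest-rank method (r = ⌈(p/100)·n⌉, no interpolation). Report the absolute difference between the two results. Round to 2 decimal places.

n = 14.
(a) r = 12.7; between ranks 12 (8.0) and 13 (8.1): 8.07.
(b) the nearest-rank method: rank 13 → 8.1.
|8.07 − 8.1| = 0.03.

0.03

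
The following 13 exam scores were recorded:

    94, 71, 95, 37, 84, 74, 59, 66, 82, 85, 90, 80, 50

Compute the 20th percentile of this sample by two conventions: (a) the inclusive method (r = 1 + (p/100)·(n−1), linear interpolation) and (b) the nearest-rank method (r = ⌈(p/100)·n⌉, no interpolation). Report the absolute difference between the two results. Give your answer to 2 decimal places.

Sorted: 37, 50, 59, 66, 71, 74, 80, 82, 84, 85, 90, 94, 95.
n = 13.
(a) r = 3.4; between ranks 3 (59) and 4 (66): 61.8.
(b) the nearest-rank method: rank 3 → 59.
|61.8 − 59| = 2.8.

2.80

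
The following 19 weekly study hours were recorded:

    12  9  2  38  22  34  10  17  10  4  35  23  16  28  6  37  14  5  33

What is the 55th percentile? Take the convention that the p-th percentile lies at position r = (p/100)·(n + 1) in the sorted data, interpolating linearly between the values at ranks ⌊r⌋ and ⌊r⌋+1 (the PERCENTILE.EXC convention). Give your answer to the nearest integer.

Sorted: 2, 4, 5, 6, 9, 10, 10, 12, 14, 16, 17, 22, 23, 28, 33, 34, 35, 37, 38.
n = 19.
r = (55/100)·(19 + 1) = 11.
r is an integer, so P55 is the value at rank 11: 17.

17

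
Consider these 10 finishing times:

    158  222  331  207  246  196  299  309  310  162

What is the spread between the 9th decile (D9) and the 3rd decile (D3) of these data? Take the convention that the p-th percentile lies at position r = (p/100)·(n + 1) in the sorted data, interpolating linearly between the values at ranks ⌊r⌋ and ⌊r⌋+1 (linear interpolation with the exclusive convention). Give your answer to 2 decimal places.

Sorted: 158, 162, 196, 207, 222, 246, 299, 309, 310, 331.
n = 10.
P30: r = 3.3; ranks 3–4 are 196, 207; interpolating gives 199.3.
P90: r = 9.9; ranks 9–10 are 310, 331; interpolating gives 328.9.
Difference: 328.9 − 199.3 = 129.6.

129.60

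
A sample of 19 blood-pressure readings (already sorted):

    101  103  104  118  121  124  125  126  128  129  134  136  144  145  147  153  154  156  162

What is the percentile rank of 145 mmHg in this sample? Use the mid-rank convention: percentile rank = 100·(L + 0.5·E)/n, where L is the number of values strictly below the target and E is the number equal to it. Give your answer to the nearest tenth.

Count below 145: L = 13; count equal: E = 1; n = 19.
Percentile rank = 100·(13 + 0.5·1)/19 = 100·13.5/19 = 71.05.

71.1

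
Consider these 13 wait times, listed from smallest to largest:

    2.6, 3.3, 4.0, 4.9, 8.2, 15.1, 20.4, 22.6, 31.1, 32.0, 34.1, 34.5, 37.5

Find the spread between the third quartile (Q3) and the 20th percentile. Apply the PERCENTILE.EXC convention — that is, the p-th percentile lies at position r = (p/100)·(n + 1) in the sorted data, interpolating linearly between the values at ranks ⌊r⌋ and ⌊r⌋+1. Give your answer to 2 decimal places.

29.19

n = 13.
P20: r = 2.8; ranks 2–3 are 3.3, 4.0; interpolating gives 3.86.
P75: r = 10.5; ranks 10–11 are 32.0, 34.1; interpolating gives 33.05.
Difference: 33.05 − 3.86 = 29.19.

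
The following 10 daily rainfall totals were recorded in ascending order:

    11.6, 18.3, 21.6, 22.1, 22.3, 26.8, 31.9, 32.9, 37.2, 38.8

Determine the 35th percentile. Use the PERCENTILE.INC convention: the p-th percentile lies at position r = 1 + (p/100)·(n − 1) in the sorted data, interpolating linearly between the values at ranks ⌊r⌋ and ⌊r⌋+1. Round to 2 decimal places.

22.13

n = 10.
r = 1 + (35/100)·(10 − 1) = 1 + 3.15 = 4.15.
Rank 4 is 22.1 and rank 5 is 22.3.
Interpolate: 22.1 + 0.15·(22.3 − 22.1) = 22.1 + 0.15·0.2 = 22.13.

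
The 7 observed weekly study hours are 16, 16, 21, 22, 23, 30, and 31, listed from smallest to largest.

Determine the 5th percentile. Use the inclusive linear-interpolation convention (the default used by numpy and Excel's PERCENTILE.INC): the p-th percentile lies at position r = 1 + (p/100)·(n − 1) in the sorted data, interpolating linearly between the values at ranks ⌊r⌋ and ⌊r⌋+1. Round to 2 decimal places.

n = 7.
r = 1 + (5/100)·(7 − 1) = 1 + 0.3 = 1.3.
Rank 1 is 16 and rank 2 is 16.
Interpolate: 16 + 0.3·(16 − 16) = 16 + 0.3·0 = 16.

16.00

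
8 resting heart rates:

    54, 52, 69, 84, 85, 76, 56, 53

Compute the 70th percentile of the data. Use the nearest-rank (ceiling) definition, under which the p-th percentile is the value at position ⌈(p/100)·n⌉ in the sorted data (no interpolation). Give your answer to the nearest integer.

Sorted: 52, 53, 54, 56, 69, 76, 84, 85.
n = 8.
Position = ⌈70/100 · 8⌉ = ⌈5.6⌉ = 6.
The value at rank 6 is 76.

76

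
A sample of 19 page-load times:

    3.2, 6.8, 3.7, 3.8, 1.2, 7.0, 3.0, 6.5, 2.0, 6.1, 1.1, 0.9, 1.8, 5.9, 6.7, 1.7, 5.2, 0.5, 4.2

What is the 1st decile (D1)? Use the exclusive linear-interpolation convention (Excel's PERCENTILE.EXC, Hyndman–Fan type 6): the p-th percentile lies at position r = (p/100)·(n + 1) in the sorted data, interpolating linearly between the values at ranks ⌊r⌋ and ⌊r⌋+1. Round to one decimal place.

0.9

Sorted: 0.5, 0.9, 1.1, 1.2, 1.7, 1.8, 2.0, 3.0, 3.2, 3.7, 3.8, 4.2, 5.2, 5.9, 6.1, 6.5, 6.7, 6.8, 7.0.
n = 19.
r = (10/100)·(19 + 1) = 2.
r is an integer, so P10 is the value at rank 2: 0.9.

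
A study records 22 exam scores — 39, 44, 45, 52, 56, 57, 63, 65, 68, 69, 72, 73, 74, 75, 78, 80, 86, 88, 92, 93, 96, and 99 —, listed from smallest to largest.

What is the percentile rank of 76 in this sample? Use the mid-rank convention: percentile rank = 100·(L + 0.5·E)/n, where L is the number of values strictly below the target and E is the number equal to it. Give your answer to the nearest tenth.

Count below 76: L = 14; count equal: E = 0; n = 22.
Percentile rank = 100·(14 + 0.5·0)/22 = 100·14/22 = 63.64.

63.6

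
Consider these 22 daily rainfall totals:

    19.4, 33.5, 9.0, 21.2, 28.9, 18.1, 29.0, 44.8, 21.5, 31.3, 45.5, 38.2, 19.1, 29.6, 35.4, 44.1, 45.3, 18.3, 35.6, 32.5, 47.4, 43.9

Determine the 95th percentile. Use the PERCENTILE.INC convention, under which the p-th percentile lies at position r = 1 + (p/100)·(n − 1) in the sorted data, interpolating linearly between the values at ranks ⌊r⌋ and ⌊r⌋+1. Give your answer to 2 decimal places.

45.49

Sorted: 9.0, 18.1, 18.3, 19.1, 19.4, 21.2, 21.5, 28.9, 29.0, 29.6, 31.3, 32.5, 33.5, 35.4, 35.6, 38.2, 43.9, 44.1, 44.8, 45.3, 45.5, 47.4.
n = 22.
r = 1 + (95/100)·(22 − 1) = 1 + 19.95 = 20.95.
Rank 20 is 45.3 and rank 21 is 45.5.
Interpolate: 45.3 + 0.95·(45.5 − 45.3) = 45.3 + 0.95·0.2 = 45.49.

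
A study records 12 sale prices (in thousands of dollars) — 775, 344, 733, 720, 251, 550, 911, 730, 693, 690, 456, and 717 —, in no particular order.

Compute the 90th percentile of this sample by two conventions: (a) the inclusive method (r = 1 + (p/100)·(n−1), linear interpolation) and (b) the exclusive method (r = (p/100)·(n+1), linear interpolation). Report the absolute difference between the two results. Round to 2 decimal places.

99.40

Sorted: 251, 344, 456, 550, 690, 693, 717, 720, 730, 733, 775, 911.
n = 12.
(a) r = 10.9; between ranks 10 (733) and 11 (775): 770.8.
(b) r = 11.7; between ranks 11 (775) and 12 (911): 870.2.
|770.8 − 870.2| = 99.4.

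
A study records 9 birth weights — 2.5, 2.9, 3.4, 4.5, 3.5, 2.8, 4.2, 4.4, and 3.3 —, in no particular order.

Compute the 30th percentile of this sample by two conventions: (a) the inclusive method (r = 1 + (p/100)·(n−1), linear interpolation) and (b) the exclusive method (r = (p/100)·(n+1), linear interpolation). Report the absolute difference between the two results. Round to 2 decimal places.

0.16

Sorted: 2.5, 2.8, 2.9, 3.3, 3.4, 3.5, 4.2, 4.4, 4.5.
n = 9.
(a) r = 3.4; between ranks 3 (2.9) and 4 (3.3): 3.06.
(b) r = 3 → value at rank 3 = 2.9.
|3.06 − 2.9| = 0.16.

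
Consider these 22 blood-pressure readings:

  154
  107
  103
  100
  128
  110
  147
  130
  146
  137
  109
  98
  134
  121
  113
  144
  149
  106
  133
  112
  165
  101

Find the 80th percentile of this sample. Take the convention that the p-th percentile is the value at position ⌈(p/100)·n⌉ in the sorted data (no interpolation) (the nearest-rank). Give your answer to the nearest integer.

Sorted: 98, 100, 101, 103, 106, 107, 109, 110, 112, 113, 121, 128, 130, 133, 134, 137, 144, 146, 147, 149, 154, 165.
n = 22.
Position = ⌈80/100 · 22⌉ = ⌈17.6⌉ = 18.
The value at rank 18 is 146.

146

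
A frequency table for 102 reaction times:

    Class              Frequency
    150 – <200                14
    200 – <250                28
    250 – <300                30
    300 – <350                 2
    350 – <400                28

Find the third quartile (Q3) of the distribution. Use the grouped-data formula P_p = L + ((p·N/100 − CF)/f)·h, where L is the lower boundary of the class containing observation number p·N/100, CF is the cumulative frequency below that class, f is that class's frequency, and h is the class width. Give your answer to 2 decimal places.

354.46

N = 102; target position k = 75/100 · 102 = 76.5.
Cumulative frequencies: 14, 42, 72, 74, 102.
Observation 76.5 falls in the class 350 – <400.
L = 350, CF = 74, f = 28, h = 50.
P75 = 350 + ((76.5 − 74)/28)·50 = 350 + 4.46429 = 354.464.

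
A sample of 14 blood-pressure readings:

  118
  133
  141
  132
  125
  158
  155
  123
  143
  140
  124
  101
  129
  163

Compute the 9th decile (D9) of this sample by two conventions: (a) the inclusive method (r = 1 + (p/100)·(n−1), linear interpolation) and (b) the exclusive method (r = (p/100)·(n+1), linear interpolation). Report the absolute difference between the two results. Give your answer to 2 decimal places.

Sorted: 101, 118, 123, 124, 125, 129, 132, 133, 140, 141, 143, 155, 158, 163.
n = 14.
(a) r = 12.7; between ranks 12 (155) and 13 (158): 157.1.
(b) r = 13.5; between ranks 13 (158) and 14 (163): 160.5.
|157.1 − 160.5| = 3.4.

3.40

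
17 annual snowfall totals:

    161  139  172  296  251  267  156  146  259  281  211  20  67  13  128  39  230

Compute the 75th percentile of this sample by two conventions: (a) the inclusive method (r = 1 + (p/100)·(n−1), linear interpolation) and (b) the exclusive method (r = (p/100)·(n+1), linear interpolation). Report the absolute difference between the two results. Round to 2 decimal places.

4.00

Sorted: 13, 20, 39, 67, 128, 139, 146, 156, 161, 172, 211, 230, 251, 259, 267, 281, 296.
n = 17.
(a) r = 13 → value at rank 13 = 251.
(b) r = 13.5; between ranks 13 (251) and 14 (259): 255.
|251 − 255| = 4.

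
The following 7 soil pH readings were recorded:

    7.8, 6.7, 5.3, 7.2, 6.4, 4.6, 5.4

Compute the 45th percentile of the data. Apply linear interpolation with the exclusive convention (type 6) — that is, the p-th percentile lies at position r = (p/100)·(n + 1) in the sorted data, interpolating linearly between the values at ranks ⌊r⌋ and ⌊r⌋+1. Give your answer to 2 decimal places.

Sorted: 4.6, 5.3, 5.4, 6.4, 6.7, 7.2, 7.8.
n = 7.
r = (45/100)·(7 + 1) = 3.6.
Rank 3 is 5.4 and rank 4 is 6.4.
Interpolate: 5.4 + 0.6·(6.4 − 5.4) = 5.4 + 0.6·1 = 6.

6.00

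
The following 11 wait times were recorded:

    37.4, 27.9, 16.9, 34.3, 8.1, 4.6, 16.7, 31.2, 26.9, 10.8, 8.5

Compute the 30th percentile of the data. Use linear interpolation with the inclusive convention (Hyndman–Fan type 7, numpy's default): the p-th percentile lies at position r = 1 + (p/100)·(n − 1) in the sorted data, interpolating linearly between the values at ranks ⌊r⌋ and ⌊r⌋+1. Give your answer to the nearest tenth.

10.8

Sorted: 4.6, 8.1, 8.5, 10.8, 16.7, 16.9, 26.9, 27.9, 31.2, 34.3, 37.4.
n = 11.
r = 1 + (30/100)·(11 − 1) = 1 + 3 = 4.
r is an integer, so P30 is the value at rank 4: 10.8.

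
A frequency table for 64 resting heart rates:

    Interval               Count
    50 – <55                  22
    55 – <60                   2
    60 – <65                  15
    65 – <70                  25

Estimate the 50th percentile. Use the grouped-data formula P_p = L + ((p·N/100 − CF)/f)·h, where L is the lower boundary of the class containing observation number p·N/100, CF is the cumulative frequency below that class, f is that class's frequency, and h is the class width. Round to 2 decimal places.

N = 64; target position k = 50/100 · 64 = 32.
Cumulative frequencies: 22, 24, 39, 64.
Observation 32 falls in the class 60 – <65.
L = 60, CF = 24, f = 15, h = 5.
P50 = 60 + ((32 − 24)/15)·5 = 60 + 2.66667 = 62.6667.

62.67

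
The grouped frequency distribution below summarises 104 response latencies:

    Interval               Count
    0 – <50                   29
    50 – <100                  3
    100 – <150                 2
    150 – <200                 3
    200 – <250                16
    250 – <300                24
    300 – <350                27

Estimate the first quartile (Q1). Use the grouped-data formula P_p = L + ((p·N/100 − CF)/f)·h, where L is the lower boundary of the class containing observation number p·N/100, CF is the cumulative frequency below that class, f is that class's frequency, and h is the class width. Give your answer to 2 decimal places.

N = 104; target position k = 25/100 · 104 = 26.
Cumulative frequencies: 29, 32, 34, 37, 53, 77, 104.
Observation 26 falls in the class 0 – <50.
L = 0, CF = 0, f = 29, h = 50.
P25 = 0 + ((26 − 0)/29)·50 = 0 + 44.8276 = 44.8276.

44.83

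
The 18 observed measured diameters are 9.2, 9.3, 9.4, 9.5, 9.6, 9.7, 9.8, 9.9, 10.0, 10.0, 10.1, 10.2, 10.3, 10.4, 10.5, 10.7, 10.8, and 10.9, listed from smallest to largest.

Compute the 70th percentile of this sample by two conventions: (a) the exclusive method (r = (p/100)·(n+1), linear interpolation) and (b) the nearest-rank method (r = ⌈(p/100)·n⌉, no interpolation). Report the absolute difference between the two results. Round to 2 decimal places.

n = 18.
(a) r = 13.3; between ranks 13 (10.3) and 14 (10.4): 10.33.
(b) the nearest-rank method: rank 13 → 10.3.
|10.33 − 10.3| = 0.03.

0.03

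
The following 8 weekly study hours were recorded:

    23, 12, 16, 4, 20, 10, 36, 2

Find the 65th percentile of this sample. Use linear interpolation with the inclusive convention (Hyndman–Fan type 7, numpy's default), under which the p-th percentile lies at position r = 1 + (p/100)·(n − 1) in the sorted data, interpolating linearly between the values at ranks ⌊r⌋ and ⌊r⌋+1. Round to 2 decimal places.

18.20

Sorted: 2, 4, 10, 12, 16, 20, 23, 36.
n = 8.
r = 1 + (65/100)·(8 − 1) = 1 + 4.55 = 5.55.
Rank 5 is 16 and rank 6 is 20.
Interpolate: 16 + 0.55·(20 − 16) = 16 + 0.55·4 = 18.2.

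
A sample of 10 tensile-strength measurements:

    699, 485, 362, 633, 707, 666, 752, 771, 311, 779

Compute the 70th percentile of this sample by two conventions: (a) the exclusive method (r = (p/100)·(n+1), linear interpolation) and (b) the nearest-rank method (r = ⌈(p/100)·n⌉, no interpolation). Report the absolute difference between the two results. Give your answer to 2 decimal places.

31.50

Sorted: 311, 362, 485, 633, 666, 699, 707, 752, 771, 779.
n = 10.
(a) r = 7.7; between ranks 7 (707) and 8 (752): 738.5.
(b) the nearest-rank method: rank 7 → 707.
|738.5 − 707| = 31.5.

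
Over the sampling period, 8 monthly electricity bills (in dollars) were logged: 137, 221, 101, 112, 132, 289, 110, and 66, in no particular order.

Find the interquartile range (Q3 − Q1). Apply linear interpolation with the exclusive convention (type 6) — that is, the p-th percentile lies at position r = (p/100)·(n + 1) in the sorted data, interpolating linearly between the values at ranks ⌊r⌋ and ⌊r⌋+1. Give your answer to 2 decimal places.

Sorted: 66, 101, 110, 112, 132, 137, 221, 289.
n = 8.
P25: r = 2.25; ranks 2–3 are 101, 110; interpolating gives 103.25.
P75: r = 6.75; ranks 6–7 are 137, 221; interpolating gives 200.
Difference: 200 − 103.25 = 96.75.

96.75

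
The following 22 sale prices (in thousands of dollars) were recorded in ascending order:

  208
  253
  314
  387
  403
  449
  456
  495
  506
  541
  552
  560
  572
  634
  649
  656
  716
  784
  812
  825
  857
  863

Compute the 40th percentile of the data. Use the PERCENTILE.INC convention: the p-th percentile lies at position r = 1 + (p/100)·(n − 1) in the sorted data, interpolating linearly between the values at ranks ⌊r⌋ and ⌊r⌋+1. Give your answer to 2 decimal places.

n = 22.
r = 1 + (40/100)·(22 − 1) = 1 + 8.4 = 9.4.
Rank 9 is 506 and rank 10 is 541.
Interpolate: 506 + 0.4·(541 − 506) = 506 + 0.4·35 = 520.

520.00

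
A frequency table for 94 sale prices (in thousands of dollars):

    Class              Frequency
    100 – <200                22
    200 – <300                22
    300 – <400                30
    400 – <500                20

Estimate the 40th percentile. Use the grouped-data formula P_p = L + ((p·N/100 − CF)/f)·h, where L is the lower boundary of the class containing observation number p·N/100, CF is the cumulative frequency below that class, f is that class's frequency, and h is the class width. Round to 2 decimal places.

270.91

N = 94; target position k = 40/100 · 94 = 37.6.
Cumulative frequencies: 22, 44, 74, 94.
Observation 37.6 falls in the class 200 – <300.
L = 200, CF = 22, f = 22, h = 100.
P40 = 200 + ((37.6 − 22)/22)·100 = 200 + 70.9091 = 270.909.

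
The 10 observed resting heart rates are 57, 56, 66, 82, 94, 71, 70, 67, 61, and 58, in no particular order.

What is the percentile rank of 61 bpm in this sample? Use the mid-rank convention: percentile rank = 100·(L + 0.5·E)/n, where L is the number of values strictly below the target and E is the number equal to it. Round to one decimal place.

35.0

Sorted: 56, 57, 58, 61, 66, 67, 70, 71, 82, 94.
Count below 61: L = 3; count equal: E = 1; n = 10.
Percentile rank = 100·(3 + 0.5·1)/10 = 100·3.5/10 = 35.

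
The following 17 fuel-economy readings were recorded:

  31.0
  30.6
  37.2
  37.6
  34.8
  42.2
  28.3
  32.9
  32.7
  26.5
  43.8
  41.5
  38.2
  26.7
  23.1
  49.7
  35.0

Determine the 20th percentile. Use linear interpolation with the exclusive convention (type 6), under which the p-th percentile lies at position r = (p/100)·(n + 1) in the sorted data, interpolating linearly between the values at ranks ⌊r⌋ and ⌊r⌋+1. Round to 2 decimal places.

27.66

Sorted: 23.1, 26.5, 26.7, 28.3, 30.6, 31.0, 32.7, 32.9, 34.8, 35.0, 37.2, 37.6, 38.2, 41.5, 42.2, 43.8, 49.7.
n = 17.
r = (20/100)·(17 + 1) = 3.6.
Rank 3 is 26.7 and rank 4 is 28.3.
Interpolate: 26.7 + 0.6·(28.3 − 26.7) = 26.7 + 0.6·1.6 = 27.66.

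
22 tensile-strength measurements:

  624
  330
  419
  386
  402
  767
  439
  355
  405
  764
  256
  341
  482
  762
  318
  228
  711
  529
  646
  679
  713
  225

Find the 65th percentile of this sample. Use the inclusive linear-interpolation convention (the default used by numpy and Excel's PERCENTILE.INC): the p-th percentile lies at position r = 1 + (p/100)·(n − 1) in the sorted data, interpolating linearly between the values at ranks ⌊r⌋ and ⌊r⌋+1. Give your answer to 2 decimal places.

590.75

Sorted: 225, 228, 256, 318, 330, 341, 355, 386, 402, 405, 419, 439, 482, 529, 624, 646, 679, 711, 713, 762, 764, 767.
n = 22.
r = 1 + (65/100)·(22 − 1) = 1 + 13.65 = 14.65.
Rank 14 is 529 and rank 15 is 624.
Interpolate: 529 + 0.65·(624 − 529) = 529 + 0.65·95 = 590.75.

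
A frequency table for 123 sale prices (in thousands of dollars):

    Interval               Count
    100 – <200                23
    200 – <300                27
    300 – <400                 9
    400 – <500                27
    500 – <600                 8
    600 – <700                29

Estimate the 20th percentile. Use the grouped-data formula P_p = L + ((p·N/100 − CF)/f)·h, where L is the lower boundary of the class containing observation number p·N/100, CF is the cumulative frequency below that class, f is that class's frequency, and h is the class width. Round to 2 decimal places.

N = 123; target position k = 20/100 · 123 = 24.6.
Cumulative frequencies: 23, 50, 59, 86, 94, 123.
Observation 24.6 falls in the class 200 – <300.
L = 200, CF = 23, f = 27, h = 100.
P20 = 200 + ((24.6 − 23)/27)·100 = 200 + 5.92593 = 205.926.

205.93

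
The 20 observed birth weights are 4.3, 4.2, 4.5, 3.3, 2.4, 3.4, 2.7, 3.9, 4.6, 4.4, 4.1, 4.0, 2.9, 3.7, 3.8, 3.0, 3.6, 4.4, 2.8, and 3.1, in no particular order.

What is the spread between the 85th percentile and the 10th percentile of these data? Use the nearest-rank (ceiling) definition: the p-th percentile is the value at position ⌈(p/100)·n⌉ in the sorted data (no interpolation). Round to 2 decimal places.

Sorted: 2.4, 2.7, 2.8, 2.9, 3.0, 3.1, 3.3, 3.4, 3.6, 3.7, 3.8, 3.9, 4.0, 4.1, 4.2, 4.3, 4.4, 4.4, 4.5, 4.6.
n = 20.
P10: rank ⌈10/100·20⌉ = 2 → 2.7.
P85: rank ⌈85/100·20⌉ = 17 → 4.4.
Difference: 4.4 − 2.7 = 1.7.

1.70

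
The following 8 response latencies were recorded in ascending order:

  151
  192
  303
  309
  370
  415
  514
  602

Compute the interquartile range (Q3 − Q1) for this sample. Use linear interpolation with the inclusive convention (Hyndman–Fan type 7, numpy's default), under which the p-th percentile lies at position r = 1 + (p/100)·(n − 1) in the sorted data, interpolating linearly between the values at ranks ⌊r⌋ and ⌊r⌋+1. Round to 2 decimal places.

n = 8.
P25: r = 2.75; ranks 2–3 are 192, 303; interpolating gives 275.25.
P75: r = 6.25; ranks 6–7 are 415, 514; interpolating gives 439.75.
Difference: 439.75 − 275.25 = 164.5.

164.50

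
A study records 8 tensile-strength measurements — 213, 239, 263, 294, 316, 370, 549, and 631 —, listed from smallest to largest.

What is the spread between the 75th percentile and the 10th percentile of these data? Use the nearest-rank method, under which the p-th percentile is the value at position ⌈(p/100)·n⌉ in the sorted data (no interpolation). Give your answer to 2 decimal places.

n = 8.
P10: rank ⌈10/100·8⌉ = 1 → 213.
P75: rank ⌈75/100·8⌉ = 6 → 370.
Difference: 370 − 213 = 157.

157.00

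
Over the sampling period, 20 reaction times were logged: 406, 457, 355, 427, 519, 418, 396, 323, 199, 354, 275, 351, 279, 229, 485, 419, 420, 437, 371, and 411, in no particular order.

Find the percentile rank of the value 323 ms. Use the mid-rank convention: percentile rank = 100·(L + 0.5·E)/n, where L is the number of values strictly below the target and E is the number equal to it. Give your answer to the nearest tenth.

22.5

Sorted: 199, 229, 275, 279, 323, 351, 354, 355, 371, 396, 406, 411, 418, 419, 420, 427, 437, 457, 485, 519.
Count below 323: L = 4; count equal: E = 1; n = 20.
Percentile rank = 100·(4 + 0.5·1)/20 = 100·4.5/20 = 22.5.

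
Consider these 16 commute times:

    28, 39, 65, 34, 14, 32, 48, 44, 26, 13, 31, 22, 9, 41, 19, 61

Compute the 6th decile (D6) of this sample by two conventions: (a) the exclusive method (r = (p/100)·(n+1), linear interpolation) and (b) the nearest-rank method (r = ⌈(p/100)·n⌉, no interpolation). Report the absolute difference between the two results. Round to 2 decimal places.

1.00

Sorted: 9, 13, 14, 19, 22, 26, 28, 31, 32, 34, 39, 41, 44, 48, 61, 65.
n = 16.
(a) r = 10.2; between ranks 10 (34) and 11 (39): 35.
(b) the nearest-rank method: rank 10 → 34.
|35 − 34| = 1.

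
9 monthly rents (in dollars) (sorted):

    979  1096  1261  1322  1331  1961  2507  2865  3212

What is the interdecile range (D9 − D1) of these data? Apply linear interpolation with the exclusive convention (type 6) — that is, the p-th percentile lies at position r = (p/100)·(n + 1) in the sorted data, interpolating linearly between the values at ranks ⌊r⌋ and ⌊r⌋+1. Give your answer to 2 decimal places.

2233.00

n = 9.
P10: r = 1 (integer) → 979.
P90: r = 9 (integer) → 3212.
Difference: 3212 − 979 = 2233.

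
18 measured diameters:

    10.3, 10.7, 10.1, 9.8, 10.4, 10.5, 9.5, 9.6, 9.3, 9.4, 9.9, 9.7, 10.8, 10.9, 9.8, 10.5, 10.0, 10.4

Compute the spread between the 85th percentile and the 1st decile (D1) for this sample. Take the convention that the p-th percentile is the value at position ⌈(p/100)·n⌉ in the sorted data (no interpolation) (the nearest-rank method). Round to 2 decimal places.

1.30

Sorted: 9.3, 9.4, 9.5, 9.6, 9.7, 9.8, 9.8, 9.9, 10.0, 10.1, 10.3, 10.4, 10.4, 10.5, 10.5, 10.7, 10.8, 10.9.
n = 18.
P10: rank ⌈10/100·18⌉ = 2 → 9.4.
P85: rank ⌈85/100·18⌉ = 16 → 10.7.
Difference: 10.7 − 9.4 = 1.3.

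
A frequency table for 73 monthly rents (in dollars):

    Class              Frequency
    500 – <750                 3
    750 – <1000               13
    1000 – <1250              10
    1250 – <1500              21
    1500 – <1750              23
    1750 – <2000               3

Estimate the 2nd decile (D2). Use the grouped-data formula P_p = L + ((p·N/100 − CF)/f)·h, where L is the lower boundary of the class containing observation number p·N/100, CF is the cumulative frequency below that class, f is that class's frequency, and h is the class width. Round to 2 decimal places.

N = 73; target position k = 20/100 · 73 = 14.6.
Cumulative frequencies: 3, 16, 26, 47, 70, 73.
Observation 14.6 falls in the class 750 – <1000.
L = 750, CF = 3, f = 13, h = 250.
P20 = 750 + ((14.6 − 3)/13)·250 = 750 + 223.077 = 973.077.

973.08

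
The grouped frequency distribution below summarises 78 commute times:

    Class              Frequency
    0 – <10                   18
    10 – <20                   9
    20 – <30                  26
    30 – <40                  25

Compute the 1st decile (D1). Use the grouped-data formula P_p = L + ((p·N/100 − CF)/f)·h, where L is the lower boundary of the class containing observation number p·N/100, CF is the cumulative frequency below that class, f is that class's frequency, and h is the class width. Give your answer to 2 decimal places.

4.33

N = 78; target position k = 10/100 · 78 = 7.8.
Cumulative frequencies: 18, 27, 53, 78.
Observation 7.8 falls in the class 0 – <10.
L = 0, CF = 0, f = 18, h = 10.
P10 = 0 + ((7.8 − 0)/18)·10 = 0 + 4.33333 = 4.33333.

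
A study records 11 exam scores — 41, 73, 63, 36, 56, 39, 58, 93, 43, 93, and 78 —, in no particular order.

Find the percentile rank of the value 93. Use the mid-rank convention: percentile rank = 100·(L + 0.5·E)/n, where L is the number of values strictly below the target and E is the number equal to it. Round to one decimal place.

Sorted: 36, 39, 41, 43, 56, 58, 63, 73, 78, 93, 93.
Count below 93: L = 9; count equal: E = 2; n = 11.
Percentile rank = 100·(9 + 0.5·2)/11 = 100·10/11 = 90.91.

90.9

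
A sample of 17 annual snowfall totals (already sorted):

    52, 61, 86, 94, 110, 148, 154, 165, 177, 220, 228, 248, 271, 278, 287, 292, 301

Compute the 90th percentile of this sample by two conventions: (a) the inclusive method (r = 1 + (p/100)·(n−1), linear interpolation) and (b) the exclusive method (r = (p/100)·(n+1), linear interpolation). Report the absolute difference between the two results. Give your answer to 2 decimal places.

4.80

n = 17.
(a) r = 15.4; between ranks 15 (287) and 16 (292): 289.
(b) r = 16.2; between ranks 16 (292) and 17 (301): 293.8.
|289 − 293.8| = 4.8.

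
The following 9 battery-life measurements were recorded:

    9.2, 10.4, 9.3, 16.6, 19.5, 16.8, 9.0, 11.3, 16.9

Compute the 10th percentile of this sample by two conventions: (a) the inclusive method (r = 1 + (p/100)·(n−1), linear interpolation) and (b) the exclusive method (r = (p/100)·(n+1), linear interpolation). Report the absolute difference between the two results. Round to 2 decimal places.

Sorted: 9.0, 9.2, 9.3, 10.4, 11.3, 16.6, 16.8, 16.9, 19.5.
n = 9.
(a) r = 1.8; between ranks 1 (9.0) and 2 (9.2): 9.16.
(b) r = 1 → value at rank 1 = 9.
|9.16 − 9| = 0.16.

0.16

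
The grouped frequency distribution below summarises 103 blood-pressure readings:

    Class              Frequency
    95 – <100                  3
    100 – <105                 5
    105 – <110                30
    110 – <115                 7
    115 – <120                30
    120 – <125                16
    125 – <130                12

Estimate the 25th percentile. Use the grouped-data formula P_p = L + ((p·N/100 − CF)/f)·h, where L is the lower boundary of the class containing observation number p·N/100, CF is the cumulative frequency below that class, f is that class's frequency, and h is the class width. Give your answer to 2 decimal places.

N = 103; target position k = 25/100 · 103 = 25.75.
Cumulative frequencies: 3, 8, 38, 45, 75, 91, 103.
Observation 25.75 falls in the class 105 – <110.
L = 105, CF = 8, f = 30, h = 5.
P25 = 105 + ((25.75 − 8)/30)·5 = 105 + 2.95833 = 107.958.

107.96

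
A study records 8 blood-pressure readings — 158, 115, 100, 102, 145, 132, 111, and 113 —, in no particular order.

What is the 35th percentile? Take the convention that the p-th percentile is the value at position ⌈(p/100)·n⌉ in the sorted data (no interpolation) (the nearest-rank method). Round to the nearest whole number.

111

Sorted: 100, 102, 111, 113, 115, 132, 145, 158.
n = 8.
Position = ⌈35/100 · 8⌉ = ⌈2.8⌉ = 3.
The value at rank 3 is 111.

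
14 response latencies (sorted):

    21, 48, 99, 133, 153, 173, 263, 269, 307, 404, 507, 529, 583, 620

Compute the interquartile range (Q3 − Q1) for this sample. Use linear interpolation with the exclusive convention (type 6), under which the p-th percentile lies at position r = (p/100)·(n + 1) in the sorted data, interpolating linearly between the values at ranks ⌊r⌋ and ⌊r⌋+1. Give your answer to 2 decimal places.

n = 14.
P25: r = 3.75; ranks 3–4 are 99, 133; interpolating gives 124.5.
P75: r = 11.25; ranks 11–12 are 507, 529; interpolating gives 512.5.
Difference: 512.5 − 124.5 = 388.

388.00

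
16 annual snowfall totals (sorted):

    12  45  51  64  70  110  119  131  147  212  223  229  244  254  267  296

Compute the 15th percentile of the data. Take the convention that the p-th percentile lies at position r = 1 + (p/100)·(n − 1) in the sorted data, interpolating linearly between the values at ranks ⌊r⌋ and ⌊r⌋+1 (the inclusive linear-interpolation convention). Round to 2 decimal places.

54.25

n = 16.
r = 1 + (15/100)·(16 − 1) = 1 + 2.25 = 3.25.
Rank 3 is 51 and rank 4 is 64.
Interpolate: 51 + 0.25·(64 − 51) = 51 + 0.25·13 = 54.25.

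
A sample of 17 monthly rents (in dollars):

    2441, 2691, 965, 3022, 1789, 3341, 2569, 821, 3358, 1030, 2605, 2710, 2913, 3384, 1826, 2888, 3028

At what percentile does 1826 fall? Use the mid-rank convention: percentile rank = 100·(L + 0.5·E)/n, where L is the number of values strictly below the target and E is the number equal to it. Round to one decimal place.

26.5

Sorted: 821, 965, 1030, 1789, 1826, 2441, 2569, 2605, 2691, 2710, 2888, 2913, 3022, 3028, 3341, 3358, 3384.
Count below 1826: L = 4; count equal: E = 1; n = 17.
Percentile rank = 100·(4 + 0.5·1)/17 = 100·4.5/17 = 26.47.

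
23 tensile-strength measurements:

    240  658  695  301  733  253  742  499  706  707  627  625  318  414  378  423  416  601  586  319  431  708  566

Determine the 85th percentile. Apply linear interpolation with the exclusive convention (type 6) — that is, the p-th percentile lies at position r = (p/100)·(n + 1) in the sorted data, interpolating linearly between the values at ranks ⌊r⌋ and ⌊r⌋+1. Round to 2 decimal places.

707.40

Sorted: 240, 253, 301, 318, 319, 378, 414, 416, 423, 431, 499, 566, 586, 601, 625, 627, 658, 695, 706, 707, 708, 733, 742.
n = 23.
r = (85/100)·(23 + 1) = 20.4.
Rank 20 is 707 and rank 21 is 708.
Interpolate: 707 + 0.4·(708 − 707) = 707 + 0.4·1 = 707.4.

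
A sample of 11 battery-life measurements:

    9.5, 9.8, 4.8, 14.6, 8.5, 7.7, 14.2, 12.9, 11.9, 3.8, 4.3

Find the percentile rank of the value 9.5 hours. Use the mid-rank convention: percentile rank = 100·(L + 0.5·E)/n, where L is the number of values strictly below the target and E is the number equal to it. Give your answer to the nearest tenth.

50.0

Sorted: 3.8, 4.3, 4.8, 7.7, 8.5, 9.5, 9.8, 11.9, 12.9, 14.2, 14.6.
Count below 9.5: L = 5; count equal: E = 1; n = 11.
Percentile rank = 100·(5 + 0.5·1)/11 = 100·5.5/11 = 50.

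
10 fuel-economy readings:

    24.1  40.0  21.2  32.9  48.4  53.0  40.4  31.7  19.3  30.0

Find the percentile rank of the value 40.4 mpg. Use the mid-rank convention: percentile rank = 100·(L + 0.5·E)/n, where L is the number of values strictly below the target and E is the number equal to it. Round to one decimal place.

75.0

Sorted: 19.3, 21.2, 24.1, 30.0, 31.7, 32.9, 40.0, 40.4, 48.4, 53.0.
Count below 40.4: L = 7; count equal: E = 1; n = 10.
Percentile rank = 100·(7 + 0.5·1)/10 = 100·7.5/10 = 75.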